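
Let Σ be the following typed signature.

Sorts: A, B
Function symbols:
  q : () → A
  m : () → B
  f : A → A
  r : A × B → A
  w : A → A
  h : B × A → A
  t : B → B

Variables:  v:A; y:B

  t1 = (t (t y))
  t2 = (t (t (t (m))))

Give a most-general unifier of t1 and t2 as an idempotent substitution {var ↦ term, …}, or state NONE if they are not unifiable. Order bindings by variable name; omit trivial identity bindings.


{y ↦ (t (m))}


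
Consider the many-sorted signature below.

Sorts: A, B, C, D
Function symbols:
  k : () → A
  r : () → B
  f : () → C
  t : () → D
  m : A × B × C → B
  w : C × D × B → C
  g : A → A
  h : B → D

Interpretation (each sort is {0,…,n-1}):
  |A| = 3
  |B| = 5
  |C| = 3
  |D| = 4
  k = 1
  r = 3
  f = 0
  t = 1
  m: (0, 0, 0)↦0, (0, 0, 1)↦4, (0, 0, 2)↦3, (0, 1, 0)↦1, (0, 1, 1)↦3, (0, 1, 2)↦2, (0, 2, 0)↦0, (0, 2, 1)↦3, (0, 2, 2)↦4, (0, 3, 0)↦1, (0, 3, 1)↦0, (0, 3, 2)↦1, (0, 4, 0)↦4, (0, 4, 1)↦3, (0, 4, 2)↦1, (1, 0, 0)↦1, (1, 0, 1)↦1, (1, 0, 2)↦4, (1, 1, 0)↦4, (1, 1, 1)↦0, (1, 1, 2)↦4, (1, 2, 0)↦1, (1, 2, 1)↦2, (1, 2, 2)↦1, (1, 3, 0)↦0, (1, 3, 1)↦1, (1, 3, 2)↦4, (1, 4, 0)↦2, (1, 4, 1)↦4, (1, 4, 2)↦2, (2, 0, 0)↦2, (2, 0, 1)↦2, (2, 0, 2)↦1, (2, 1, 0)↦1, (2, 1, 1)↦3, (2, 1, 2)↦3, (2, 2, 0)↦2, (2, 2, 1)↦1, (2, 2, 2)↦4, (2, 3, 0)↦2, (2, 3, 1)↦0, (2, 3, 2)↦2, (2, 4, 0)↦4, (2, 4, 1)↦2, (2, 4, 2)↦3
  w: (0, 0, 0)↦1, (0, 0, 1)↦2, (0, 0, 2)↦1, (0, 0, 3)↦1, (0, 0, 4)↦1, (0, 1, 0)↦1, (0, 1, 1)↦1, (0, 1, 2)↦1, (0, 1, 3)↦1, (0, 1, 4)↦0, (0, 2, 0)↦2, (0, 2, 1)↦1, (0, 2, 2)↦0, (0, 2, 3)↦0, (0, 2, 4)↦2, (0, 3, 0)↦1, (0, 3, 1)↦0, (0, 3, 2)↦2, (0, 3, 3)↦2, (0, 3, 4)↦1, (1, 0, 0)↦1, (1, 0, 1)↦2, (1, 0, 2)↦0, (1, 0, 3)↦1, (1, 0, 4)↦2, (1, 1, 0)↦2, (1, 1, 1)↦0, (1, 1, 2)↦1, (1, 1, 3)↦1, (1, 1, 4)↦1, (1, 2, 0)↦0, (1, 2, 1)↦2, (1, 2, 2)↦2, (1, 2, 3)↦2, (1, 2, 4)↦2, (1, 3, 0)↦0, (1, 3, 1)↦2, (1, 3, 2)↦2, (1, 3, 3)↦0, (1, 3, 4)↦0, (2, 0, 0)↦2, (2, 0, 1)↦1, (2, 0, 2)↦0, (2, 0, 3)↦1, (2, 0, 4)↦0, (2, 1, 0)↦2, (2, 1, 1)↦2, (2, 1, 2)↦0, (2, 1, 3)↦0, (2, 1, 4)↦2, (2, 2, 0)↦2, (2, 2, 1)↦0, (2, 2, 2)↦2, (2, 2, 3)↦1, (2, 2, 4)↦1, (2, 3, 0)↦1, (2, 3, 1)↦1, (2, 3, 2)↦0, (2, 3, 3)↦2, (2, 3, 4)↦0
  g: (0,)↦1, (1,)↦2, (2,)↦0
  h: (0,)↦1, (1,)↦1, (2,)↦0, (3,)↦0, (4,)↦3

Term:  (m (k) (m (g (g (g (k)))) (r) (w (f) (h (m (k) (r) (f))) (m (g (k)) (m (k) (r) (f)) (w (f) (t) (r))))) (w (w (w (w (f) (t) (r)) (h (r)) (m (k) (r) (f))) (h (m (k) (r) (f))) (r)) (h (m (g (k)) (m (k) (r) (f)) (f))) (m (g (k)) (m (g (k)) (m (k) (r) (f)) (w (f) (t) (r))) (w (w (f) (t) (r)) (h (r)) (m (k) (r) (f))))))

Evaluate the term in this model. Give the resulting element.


value = 4

  k = 1
  k = 1
  (g (k)) = g(1,) = 2
  (g (g (k))) = g(2,) = 0
  (g (g (g (k)))) = g(0,) = 1
  r = 3
  f = 0
  k = 1
  r = 3
  f = 0
  (m (k) (r) (f)) = m(1, 3, 0) = 0
  (h (m (k) (r) (f))) = h(0,) = 1
  k = 1
  (g (k)) = g(1,) = 2
  k = 1
  r = 3
  f = 0
  (m (k) (r) (f)) = m(1, 3, 0) = 0
  f = 0
  t = 1
  r = 3
  (w (f) (t) (r)) = w(0, 1, 3) = 1
  (m (g (k)) (m (k) (r) (f)) (w (f) (t) (r))) = m(2, 0, 1) = 2
  (w (f) (h (m (k) (r) (f))) (m (g (k)) (m (k) (r) (f)) (w (f) (t) (r)))) = w(0, 1, 2) = 1
  (m (g (g (g (k)))) (r) (w (f) (h (m (k) (r) (f))) (m (g (k)) (m (k) (r) (f)) (w (f) (t) (r))))) = m(1, 3, 1) = 1
  f = 0
  t = 1
  r = 3
  (w (f) (t) (r)) = w(0, 1, 3) = 1
  r = 3
  (h (r)) = h(3,) = 0
  k = 1
  r = 3
  f = 0
  (m (k) (r) (f)) = m(1, 3, 0) = 0
  (w (w (f) (t) (r)) (h (r)) (m (k) (r) (f))) = w(1, 0, 0) = 1
  k = 1
  r = 3
  f = 0
  (m (k) (r) (f)) = m(1, 3, 0) = 0
  (h (m (k) (r) (f))) = h(0,) = 1
  r = 3
  (w (w (w (f) (t) (r)) (h (r)) (m (k) (r) (f))) (h (m (k) (r) (f))) (r)) = w(1, 1, 3) = 1
  k = 1
  (g (k)) = g(1,) = 2
  k = 1
  r = 3
  f = 0
  (m (k) (r) (f)) = m(1, 3, 0) = 0
  f = 0
  (m (g (k)) (m (k) (r) (f)) (f)) = m(2, 0, 0) = 2
  (h (m (g (k)) (m (k) (r) (f)) (f))) = h(2,) = 0
  k = 1
  (g (k)) = g(1,) = 2
  k = 1
  (g (k)) = g(1,) = 2
  k = 1
  r = 3
  f = 0
  (m (k) (r) (f)) = m(1, 3, 0) = 0
  f = 0
  t = 1
  r = 3
  (w (f) (t) (r)) = w(0, 1, 3) = 1
  (m (g (k)) (m (k) (r) (f)) (w (f) (t) (r))) = m(2, 0, 1) = 2
  f = 0
  t = 1
  r = 3
  (w (f) (t) (r)) = w(0, 1, 3) = 1
  r = 3
  (h (r)) = h(3,) = 0
  k = 1
  r = 3
  f = 0
  (m (k) (r) (f)) = m(1, 3, 0) = 0
  (w (w (f) (t) (r)) (h (r)) (m (k) (r) (f))) = w(1, 0, 0) = 1
  (m (g (k)) (m (g (k)) (m (k) (r) (f)) (w (f) (t) (r))) (w (w (f) (t) (r)) (h (r)) (m (k) (r) (f)))) = m(2, 2, 1) = 1
  (w (w (w (w (f) (t) (r)) (h (r)) (m (k) (r) (f))) (h (m (k) (r) (f))) (r)) (h (m (g (k)) (m (k) (r) (f)) (f))) (m (g (k)) (m (g (k)) (m (k) (r) (f)) (w (f) (t) (r))) (w (w (f) (t) (r)) (h (r)) (m (k) (r) (f))))) = w(1, 0, 1) = 2
  (m (k) (m (g (g (g (k)))) (r) (w (f) (h (m (k) (r) (f))) (m (g (k)) (m (k) (r) (f)) (w (f) (t) (r))))) (w (w (w (w (f) (t) (r)) (h (r)) (m (k) (r) (f))) (h (m (k) (r) (f))) (r)) (h (m (g (k)) (m (k) (r) (f)) (f))) (m (g (k)) (m (g (k)) (m (k) (r) (f)) (w (f) (t) (r))) (w (w (f) (t) (r)) (h (r)) (m (k) (r) (f)))))) = m(1, 1, 2) = 4


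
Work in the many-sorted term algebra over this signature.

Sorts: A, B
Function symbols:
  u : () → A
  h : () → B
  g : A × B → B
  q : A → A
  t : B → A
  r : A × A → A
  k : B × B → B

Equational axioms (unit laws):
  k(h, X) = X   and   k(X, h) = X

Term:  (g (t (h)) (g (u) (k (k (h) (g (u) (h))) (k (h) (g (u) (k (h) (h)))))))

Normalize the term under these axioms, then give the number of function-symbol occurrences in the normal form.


size = 12

1. (g (t (h)) (g (u) (k (k (h) (g (u) (h))) (k (h) (g (u) (k (h) (h)))))))  →  (g (t (h)) (g (u) (k (g (u) (h)) (k (h) (g (u) (k (h) (h)))))))
2. (g (t (h)) (g (u) (k (g (u) (h)) (k (h) (g (u) (k (h) (h)))))))  →  (g (t (h)) (g (u) (k (g (u) (h)) (g (u) (k (h) (h))))))
3. (g (t (h)) (g (u) (k (g (u) (h)) (g (u) (k (h) (h))))))  →  (g (t (h)) (g (u) (k (g (u) (h)) (g (u) (h)))))
normal form: (g (t (h)) (g (u) (k (g (u) (h)) (g (u) (h)))))


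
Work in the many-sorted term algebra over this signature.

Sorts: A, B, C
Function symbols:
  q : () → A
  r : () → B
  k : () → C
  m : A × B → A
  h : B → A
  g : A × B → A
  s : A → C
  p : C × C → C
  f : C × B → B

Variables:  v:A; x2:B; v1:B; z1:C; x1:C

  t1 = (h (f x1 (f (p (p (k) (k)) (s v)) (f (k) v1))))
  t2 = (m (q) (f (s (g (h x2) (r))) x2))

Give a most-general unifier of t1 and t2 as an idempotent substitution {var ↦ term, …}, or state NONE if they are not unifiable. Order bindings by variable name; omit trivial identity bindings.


NONE (not unifiable)

head clash or occurs-check failure — not unifiable


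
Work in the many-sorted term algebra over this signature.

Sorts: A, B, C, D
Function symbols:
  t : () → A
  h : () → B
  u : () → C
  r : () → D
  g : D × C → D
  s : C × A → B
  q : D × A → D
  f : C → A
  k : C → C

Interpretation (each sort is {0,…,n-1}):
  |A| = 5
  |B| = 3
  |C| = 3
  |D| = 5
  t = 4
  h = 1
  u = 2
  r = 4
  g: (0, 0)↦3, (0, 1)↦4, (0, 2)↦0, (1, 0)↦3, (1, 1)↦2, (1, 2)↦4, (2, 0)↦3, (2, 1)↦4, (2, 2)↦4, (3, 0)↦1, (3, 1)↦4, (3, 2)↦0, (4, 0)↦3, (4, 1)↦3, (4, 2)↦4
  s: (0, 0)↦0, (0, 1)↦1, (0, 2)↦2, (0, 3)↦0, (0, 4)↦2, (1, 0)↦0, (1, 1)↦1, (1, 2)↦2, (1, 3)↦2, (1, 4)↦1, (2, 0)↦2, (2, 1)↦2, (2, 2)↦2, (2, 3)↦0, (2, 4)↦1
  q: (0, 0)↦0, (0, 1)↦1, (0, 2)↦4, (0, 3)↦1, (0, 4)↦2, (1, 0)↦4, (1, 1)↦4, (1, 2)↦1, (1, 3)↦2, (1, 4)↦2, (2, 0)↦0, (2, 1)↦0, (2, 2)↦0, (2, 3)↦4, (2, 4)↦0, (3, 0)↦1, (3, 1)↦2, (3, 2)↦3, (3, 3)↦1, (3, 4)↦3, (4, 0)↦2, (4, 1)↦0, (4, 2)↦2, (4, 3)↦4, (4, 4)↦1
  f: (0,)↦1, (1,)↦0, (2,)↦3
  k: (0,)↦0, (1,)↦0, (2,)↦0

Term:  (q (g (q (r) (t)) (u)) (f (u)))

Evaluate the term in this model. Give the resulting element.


  r = 4
  t = 4
  (q (r) (t)) = q(4, 4) = 1
  u = 2
  (g (q (r) (t)) (u)) = g(1, 2) = 4
  u = 2
  (f (u)) = f(2,) = 3
  (q (g (q (r) (t)) (u)) (f (u))) = q(4, 3) = 4

value = 4


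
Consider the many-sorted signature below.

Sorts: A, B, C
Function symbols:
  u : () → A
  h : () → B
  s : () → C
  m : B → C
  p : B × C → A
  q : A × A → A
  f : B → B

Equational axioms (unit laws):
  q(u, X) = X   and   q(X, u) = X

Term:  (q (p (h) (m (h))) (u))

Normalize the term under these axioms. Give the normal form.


1. (q (p (h) (m (h))) (u))  →  (p (h) (m (h)))

normal form = (p (h) (m (h)))


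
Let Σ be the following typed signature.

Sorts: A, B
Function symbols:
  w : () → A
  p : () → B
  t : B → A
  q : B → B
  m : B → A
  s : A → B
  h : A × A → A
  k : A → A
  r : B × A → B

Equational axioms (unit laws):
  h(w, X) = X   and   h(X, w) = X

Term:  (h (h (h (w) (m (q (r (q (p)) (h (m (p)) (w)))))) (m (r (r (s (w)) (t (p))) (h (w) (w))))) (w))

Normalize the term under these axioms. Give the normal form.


normal form = (h (m (q (r (q (p)) (m (p))))) (m (r (r (s (w)) (t (p))) (w))))

1. (h (h (h (w) (m (q (r (q (p)) (h (m (p)) (w)))))) (m (r (r (s (w)) (t (p))) (h (w) (w))))) (w))  →  (h (h (w) (m (q (r (q (p)) (h (m (p)) (w)))))) (m (r (r (s (w)) (t (p))) (h (w) (w)))))
2. (h (h (w) (m (q (r (q (p)) (h (m (p)) (w)))))) (m (r (r (s (w)) (t (p))) (h (w) (w)))))  →  (h (m (q (r (q (p)) (h (m (p)) (w))))) (m (r (r (s (w)) (t (p))) (h (w) (w)))))
3. (h (m (q (r (q (p)) (h (m (p)) (w))))) (m (r (r (s (w)) (t (p))) (h (w) (w)))))  →  (h (m (q (r (q (p)) (m (p))))) (m (r (r (s (w)) (t (p))) (h (w) (w)))))
4. (h (m (q (r (q (p)) (m (p))))) (m (r (r (s (w)) (t (p))) (h (w) (w)))))  →  (h (m (q (r (q (p)) (m (p))))) (m (r (r (s (w)) (t (p))) (w))))


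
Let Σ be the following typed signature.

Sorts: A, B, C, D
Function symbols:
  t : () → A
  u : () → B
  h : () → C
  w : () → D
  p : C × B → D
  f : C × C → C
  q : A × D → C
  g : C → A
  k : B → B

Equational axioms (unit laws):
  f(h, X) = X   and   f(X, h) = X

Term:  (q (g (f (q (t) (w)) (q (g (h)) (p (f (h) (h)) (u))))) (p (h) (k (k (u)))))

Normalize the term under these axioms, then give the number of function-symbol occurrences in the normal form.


size = 17

1. (q (g (f (q (t) (w)) (q (g (h)) (p (f (h) (h)) (u))))) (p (h) (k (k (u)))))  →  (q (g (f (q (t) (w)) (q (g (h)) (p (h) (u))))) (p (h) (k (k (u)))))
normal form: (q (g (f (q (t) (w)) (q (g (h)) (p (h) (u))))) (p (h) (k (k (u)))))


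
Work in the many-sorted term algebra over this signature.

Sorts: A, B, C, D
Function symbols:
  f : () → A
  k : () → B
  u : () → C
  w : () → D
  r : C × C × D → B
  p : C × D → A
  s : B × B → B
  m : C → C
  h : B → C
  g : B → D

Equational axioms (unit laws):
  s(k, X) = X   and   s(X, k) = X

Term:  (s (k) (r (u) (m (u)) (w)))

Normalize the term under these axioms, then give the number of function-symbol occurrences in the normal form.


1. (s (k) (r (u) (m (u)) (w)))  →  (r (u) (m (u)) (w))
normal form: (r (u) (m (u)) (w))

size = 5


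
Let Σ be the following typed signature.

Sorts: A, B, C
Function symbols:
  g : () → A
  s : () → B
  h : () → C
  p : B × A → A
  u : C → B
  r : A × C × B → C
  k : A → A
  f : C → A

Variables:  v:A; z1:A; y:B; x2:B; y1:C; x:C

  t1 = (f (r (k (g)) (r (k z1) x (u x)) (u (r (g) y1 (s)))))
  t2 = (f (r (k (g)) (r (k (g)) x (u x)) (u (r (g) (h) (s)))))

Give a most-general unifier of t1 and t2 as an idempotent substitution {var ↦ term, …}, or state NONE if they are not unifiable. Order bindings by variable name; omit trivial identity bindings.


{y1 ↦ (h), z1 ↦ (g)}


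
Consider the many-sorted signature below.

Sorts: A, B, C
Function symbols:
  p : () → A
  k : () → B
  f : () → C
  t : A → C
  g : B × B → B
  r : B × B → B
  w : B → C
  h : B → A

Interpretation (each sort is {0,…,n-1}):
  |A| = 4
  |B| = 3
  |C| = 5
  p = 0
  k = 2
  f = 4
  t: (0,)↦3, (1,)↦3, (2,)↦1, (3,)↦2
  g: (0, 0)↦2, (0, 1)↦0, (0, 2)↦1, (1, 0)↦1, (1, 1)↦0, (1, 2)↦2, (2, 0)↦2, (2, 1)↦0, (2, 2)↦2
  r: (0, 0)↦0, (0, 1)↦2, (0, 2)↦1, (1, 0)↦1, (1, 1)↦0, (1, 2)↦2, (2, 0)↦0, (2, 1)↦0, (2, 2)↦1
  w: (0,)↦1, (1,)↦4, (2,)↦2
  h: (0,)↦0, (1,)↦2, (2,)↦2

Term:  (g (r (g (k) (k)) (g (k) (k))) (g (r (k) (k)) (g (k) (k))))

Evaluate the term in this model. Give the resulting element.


value = 2

  k = 2
  k = 2
  (g (k) (k)) = g(2, 2) = 2
  k = 2
  k = 2
  (g (k) (k)) = g(2, 2) = 2
  (r (g (k) (k)) (g (k) (k))) = r(2, 2) = 1
  k = 2
  k = 2
  (r (k) (k)) = r(2, 2) = 1
  k = 2
  k = 2
  (g (k) (k)) = g(2, 2) = 2
  (g (r (k) (k)) (g (k) (k))) = g(1, 2) = 2
  (g (r (g (k) (k)) (g (k) (k))) (g (r (k) (k)) (g (k) (k)))) = g(1, 2) = 2


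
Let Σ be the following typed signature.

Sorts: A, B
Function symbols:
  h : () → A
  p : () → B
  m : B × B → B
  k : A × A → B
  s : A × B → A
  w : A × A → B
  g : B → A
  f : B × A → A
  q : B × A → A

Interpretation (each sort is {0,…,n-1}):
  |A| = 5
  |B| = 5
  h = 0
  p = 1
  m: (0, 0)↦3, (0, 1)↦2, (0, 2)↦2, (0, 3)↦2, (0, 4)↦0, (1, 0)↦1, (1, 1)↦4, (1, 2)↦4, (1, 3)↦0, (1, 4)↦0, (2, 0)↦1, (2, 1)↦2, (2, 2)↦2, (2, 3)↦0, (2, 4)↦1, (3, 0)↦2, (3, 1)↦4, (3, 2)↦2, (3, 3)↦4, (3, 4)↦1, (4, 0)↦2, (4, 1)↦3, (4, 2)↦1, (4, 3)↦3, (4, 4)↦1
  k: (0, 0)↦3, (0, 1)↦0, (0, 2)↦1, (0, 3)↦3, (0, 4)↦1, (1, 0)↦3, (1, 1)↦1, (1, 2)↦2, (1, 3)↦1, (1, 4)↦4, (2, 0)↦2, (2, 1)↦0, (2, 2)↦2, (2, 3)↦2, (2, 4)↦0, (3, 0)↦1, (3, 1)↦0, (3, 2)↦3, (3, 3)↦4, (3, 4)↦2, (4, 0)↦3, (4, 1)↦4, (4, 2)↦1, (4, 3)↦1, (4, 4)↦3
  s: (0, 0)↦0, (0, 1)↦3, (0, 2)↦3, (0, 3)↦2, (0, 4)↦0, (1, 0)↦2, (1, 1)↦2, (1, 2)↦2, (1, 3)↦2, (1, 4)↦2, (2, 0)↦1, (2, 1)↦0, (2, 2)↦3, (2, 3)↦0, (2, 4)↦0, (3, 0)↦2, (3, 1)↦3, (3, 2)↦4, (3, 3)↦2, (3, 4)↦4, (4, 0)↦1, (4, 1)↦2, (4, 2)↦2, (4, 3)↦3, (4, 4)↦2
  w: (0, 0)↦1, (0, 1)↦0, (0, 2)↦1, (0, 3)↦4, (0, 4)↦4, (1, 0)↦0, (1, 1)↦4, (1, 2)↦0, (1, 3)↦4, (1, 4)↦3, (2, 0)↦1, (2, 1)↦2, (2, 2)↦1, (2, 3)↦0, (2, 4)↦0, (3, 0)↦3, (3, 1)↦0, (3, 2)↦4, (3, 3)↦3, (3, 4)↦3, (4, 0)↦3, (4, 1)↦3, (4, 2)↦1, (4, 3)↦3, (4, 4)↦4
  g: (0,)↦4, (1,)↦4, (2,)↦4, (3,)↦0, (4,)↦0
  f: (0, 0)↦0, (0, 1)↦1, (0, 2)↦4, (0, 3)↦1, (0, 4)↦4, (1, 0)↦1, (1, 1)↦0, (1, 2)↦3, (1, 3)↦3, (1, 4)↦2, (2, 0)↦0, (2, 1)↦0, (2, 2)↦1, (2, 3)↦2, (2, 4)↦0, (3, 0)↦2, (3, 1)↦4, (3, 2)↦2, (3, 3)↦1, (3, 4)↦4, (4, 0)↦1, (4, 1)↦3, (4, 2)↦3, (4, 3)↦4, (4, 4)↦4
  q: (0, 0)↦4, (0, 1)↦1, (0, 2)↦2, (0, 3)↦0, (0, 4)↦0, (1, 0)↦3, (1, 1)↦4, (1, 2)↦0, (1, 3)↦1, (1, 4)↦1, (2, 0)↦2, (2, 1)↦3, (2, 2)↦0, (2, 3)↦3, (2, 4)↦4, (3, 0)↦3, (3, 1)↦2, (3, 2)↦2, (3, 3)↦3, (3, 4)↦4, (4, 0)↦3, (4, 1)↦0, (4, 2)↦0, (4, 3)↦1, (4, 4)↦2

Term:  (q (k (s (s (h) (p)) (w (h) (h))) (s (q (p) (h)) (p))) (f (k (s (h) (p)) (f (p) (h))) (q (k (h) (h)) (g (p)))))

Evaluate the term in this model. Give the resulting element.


  h = 0
  p = 1
  (s (h) (p)) = s(0, 1) = 3
  h = 0
  h = 0
  (w (h) (h)) = w(0, 0) = 1
  (s (s (h) (p)) (w (h) (h))) = s(3, 1) = 3
  p = 1
  h = 0
  (q (p) (h)) = q(1, 0) = 3
  p = 1
  (s (q (p) (h)) (p)) = s(3, 1) = 3
  (k (s (s (h) (p)) (w (h) (h))) (s (q (p) (h)) (p))) = k(3, 3) = 4
  h = 0
  p = 1
  (s (h) (p)) = s(0, 1) = 3
  p = 1
  h = 0
  (f (p) (h)) = f(1, 0) = 1
  (k (s (h) (p)) (f (p) (h))) = k(3, 1) = 0
  h = 0
  h = 0
  (k (h) (h)) = k(0, 0) = 3
  p = 1
  (g (p)) = g(1,) = 4
  (q (k (h) (h)) (g (p))) = q(3, 4) = 4
  (f (k (s (h) (p)) (f (p) (h))) (q (k (h) (h)) (g (p)))) = f(0, 4) = 4
  (q (k (s (s (h) (p)) (w (h) (h))) (s (q (p) (h)) (p))) (f (k (s (h) (p)) (f (p) (h))) (q (k (h) (h)) (g (p))))) = q(4, 4) = 2

value = 2


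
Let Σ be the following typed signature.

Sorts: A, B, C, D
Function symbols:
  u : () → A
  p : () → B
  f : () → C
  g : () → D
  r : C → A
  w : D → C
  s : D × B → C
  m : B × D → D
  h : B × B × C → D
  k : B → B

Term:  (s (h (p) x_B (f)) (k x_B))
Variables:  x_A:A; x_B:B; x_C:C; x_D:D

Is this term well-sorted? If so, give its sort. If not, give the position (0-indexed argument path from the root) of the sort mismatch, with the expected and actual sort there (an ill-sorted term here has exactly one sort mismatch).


    (p) : B
    x_B : B
    (f) : C
  (h (p) x_B (f)) : D
    x_B : B
  (k x_B) : B
(s (h (p) x_B (f)) (k x_B)) : C

well-sorted; sort = C


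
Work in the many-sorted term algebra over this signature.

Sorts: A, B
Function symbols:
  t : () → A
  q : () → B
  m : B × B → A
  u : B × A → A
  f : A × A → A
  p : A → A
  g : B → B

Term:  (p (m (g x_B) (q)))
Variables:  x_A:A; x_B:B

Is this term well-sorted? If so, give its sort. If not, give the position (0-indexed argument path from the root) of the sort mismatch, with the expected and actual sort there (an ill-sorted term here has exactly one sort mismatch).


      x_B : B
    (g x_B) : B
    (q) : B
  (m (g x_B) (q)) : A
(p (m (g x_B) (q))) : A

well-sorted; sort = A


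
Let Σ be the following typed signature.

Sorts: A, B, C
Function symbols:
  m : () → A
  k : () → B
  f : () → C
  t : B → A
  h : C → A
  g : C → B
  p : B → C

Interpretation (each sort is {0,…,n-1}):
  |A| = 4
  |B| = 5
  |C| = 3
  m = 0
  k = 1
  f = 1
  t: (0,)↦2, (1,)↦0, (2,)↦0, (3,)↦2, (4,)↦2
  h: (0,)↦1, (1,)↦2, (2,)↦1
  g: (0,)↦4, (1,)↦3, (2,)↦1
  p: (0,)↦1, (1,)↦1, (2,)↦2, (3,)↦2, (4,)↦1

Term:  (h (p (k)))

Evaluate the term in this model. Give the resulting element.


value = 2

  k = 1
  (p (k)) = p(1,) = 1
  (h (p (k))) = h(1,) = 2


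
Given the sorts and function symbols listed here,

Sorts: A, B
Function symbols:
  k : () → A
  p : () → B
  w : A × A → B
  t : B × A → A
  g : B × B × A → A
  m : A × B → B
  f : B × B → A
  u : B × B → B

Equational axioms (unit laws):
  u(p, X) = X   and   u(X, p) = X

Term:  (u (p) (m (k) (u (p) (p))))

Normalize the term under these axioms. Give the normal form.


1. (u (p) (m (k) (u (p) (p))))  →  (m (k) (u (p) (p)))
2. (m (k) (u (p) (p)))  →  (m (k) (p))

normal form = (m (k) (p))


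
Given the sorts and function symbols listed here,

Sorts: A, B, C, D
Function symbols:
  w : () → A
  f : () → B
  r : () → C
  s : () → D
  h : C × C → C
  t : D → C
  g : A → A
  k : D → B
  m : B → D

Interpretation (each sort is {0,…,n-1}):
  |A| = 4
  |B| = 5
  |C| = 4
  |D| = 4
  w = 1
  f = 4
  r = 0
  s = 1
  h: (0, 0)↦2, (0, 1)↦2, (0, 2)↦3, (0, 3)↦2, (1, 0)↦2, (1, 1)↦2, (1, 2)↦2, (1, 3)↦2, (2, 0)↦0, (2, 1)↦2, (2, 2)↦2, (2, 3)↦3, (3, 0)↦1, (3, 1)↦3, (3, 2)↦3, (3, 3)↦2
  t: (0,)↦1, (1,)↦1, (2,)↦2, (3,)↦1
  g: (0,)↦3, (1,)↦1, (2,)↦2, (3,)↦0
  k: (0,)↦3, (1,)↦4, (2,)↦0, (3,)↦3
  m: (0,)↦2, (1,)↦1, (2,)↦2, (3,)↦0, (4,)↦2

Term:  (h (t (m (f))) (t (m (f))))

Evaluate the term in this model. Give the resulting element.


  f = 4
  (m (f)) = m(4,) = 2
  (t (m (f))) = t(2,) = 2
  f = 4
  (m (f)) = m(4,) = 2
  (t (m (f))) = t(2,) = 2
  (h (t (m (f))) (t (m (f)))) = h(2, 2) = 2

value = 2


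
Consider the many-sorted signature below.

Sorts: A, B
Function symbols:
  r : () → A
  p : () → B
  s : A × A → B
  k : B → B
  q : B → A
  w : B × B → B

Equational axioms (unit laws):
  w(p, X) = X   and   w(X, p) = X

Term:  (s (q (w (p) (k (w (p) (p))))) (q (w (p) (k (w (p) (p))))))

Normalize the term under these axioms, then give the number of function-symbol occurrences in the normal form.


1. (s (q (w (p) (k (w (p) (p))))) (q (w (p) (k (w (p) (p))))))  →  (s (q (k (w (p) (p)))) (q (w (p) (k (w (p) (p))))))
2. (s (q (k (w (p) (p)))) (q (w (p) (k (w (p) (p))))))  →  (s (q (k (p))) (q (w (p) (k (w (p) (p))))))
3. (s (q (k (p))) (q (w (p) (k (w (p) (p))))))  →  (s (q (k (p))) (q (k (w (p) (p)))))
4. (s (q (k (p))) (q (k (w (p) (p)))))  →  (s (q (k (p))) (q (k (p))))
normal form: (s (q (k (p))) (q (k (p))))

size = 7


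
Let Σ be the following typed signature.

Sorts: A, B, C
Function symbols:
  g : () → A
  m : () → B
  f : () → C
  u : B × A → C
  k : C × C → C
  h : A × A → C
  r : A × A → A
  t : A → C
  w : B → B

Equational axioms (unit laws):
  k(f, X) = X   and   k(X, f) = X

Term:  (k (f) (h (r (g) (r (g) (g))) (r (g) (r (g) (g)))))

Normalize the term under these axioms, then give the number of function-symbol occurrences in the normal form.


1. (k (f) (h (r (g) (r (g) (g))) (r (g) (r (g) (g)))))  →  (h (r (g) (r (g) (g))) (r (g) (r (g) (g))))
normal form: (h (r (g) (r (g) (g))) (r (g) (r (g) (g))))

size = 11


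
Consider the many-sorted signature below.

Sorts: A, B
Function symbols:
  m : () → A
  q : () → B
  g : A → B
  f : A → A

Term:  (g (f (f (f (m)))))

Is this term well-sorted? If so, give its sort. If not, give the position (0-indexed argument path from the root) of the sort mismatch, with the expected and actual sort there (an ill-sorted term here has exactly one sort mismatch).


well-sorted; sort = B

        (m) : A
      (f (m)) : A
    (f (f (m))) : A
  (f (f (f (m)))) : A
(g (f (f (f (m))))) : B


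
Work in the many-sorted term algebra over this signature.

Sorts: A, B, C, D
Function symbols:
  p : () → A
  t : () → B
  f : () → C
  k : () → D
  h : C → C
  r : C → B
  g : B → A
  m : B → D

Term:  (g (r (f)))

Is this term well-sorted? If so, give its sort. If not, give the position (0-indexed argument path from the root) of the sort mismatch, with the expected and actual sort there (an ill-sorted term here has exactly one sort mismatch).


    (f) : C
  (r (f)) : B
(g (r (f))) : A

well-sorted; sort = A


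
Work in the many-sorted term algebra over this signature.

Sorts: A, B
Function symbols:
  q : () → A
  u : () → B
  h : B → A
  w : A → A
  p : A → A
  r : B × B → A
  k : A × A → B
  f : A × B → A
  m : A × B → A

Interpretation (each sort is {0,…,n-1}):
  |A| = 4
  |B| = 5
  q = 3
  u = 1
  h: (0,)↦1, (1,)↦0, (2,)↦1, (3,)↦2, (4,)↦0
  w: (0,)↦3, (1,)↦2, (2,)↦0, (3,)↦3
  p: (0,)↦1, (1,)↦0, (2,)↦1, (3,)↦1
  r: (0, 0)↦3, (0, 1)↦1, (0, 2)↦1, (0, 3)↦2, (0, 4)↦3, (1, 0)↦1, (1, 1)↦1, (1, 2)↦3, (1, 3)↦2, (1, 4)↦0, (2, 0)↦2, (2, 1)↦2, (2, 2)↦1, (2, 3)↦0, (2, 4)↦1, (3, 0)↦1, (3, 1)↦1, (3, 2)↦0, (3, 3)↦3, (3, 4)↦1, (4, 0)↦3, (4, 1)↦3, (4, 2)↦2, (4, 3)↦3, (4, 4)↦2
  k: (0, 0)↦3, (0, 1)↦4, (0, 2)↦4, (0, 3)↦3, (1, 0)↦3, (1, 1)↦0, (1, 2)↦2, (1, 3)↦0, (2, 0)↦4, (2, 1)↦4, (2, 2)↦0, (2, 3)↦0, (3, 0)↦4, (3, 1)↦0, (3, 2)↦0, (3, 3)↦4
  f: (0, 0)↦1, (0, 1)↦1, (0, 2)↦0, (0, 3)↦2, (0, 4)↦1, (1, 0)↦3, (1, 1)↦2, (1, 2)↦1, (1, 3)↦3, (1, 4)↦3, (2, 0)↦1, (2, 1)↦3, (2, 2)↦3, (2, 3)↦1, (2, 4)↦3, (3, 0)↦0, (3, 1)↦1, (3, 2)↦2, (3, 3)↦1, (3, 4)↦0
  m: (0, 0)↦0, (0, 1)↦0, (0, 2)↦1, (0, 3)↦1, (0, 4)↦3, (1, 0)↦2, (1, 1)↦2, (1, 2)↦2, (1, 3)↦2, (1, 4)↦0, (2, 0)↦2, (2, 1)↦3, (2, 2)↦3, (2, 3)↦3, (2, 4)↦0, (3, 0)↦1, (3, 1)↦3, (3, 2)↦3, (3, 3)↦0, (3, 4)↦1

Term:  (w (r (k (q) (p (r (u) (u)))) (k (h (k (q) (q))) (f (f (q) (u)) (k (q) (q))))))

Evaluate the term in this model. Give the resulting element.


value = 3

  q = 3
  u = 1
  u = 1
  (r (u) (u)) = r(1, 1) = 1
  (p (r (u) (u))) = p(1,) = 0
  (k (q) (p (r (u) (u)))) = k(3, 0) = 4
  q = 3
  q = 3
  (k (q) (q)) = k(3, 3) = 4
  (h (k (q) (q))) = h(4,) = 0
  q = 3
  u = 1
  (f (q) (u)) = f(3, 1) = 1
  q = 3
  q = 3
  (k (q) (q)) = k(3, 3) = 4
  (f (f (q) (u)) (k (q) (q))) = f(1, 4) = 3
  (k (h (k (q) (q))) (f (f (q) (u)) (k (q) (q)))) = k(0, 3) = 3
  (r (k (q) (p (r (u) (u)))) (k (h (k (q) (q))) (f (f (q) (u)) (k (q) (q))))) = r(4, 3) = 3
  (w (r (k (q) (p (r (u) (u)))) (k (h (k (q) (q))) (f (f (q) (u)) (k (q) (q)))))) = w(3,) = 3


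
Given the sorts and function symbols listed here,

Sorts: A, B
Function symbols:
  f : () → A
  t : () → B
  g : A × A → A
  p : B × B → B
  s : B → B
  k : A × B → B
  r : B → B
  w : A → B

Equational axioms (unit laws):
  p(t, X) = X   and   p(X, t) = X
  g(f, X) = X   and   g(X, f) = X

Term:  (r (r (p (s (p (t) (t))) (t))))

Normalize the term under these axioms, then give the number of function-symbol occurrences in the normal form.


size = 4

1. (r (r (p (s (p (t) (t))) (t))))  →  (r (r (s (p (t) (t)))))
2. (r (r (s (p (t) (t)))))  →  (r (r (s (t))))
normal form: (r (r (s (t))))


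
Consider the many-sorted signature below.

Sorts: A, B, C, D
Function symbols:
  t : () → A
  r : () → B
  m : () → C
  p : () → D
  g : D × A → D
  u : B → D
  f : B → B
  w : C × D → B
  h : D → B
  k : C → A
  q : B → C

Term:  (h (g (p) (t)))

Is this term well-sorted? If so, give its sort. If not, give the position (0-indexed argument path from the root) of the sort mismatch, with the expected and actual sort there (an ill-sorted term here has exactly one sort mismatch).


    (p) : D
    (t) : A
  (g (p) (t)) : D
(h (g (p) (t))) : B

well-sorted; sort = B


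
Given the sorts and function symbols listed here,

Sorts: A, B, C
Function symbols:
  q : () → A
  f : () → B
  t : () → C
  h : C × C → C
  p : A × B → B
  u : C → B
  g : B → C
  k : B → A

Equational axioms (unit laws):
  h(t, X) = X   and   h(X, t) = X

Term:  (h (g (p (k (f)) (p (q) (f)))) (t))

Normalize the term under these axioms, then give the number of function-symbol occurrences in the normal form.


1. (h (g (p (k (f)) (p (q) (f)))) (t))  →  (g (p (k (f)) (p (q) (f))))
normal form: (g (p (k (f)) (p (q) (f))))

size = 7


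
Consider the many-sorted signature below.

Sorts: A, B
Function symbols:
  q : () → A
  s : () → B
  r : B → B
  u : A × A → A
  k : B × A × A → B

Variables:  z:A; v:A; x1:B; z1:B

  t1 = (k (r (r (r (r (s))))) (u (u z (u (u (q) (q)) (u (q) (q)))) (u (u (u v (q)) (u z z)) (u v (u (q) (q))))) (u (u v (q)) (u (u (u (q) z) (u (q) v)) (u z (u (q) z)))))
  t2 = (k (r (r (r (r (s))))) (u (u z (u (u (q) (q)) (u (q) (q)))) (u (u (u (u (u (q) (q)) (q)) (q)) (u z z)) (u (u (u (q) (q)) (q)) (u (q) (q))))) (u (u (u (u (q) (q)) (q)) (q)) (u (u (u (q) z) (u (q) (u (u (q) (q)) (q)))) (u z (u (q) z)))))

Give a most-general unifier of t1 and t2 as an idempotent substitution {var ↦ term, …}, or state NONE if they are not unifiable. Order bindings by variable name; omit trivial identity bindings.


{v ↦ (u (u (q) (q)) (q))}


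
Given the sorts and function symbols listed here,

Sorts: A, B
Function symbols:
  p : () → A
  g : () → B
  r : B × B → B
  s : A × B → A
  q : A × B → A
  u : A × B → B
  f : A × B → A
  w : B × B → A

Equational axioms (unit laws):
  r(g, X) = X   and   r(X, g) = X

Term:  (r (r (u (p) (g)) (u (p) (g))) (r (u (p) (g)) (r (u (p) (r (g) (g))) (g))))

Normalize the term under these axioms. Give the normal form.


normal form = (r (r (u (p) (g)) (u (p) (g))) (r (u (p) (g)) (u (p) (g))))

1. (r (r (u (p) (g)) (u (p) (g))) (r (u (p) (g)) (r (u (p) (r (g) (g))) (g))))  →  (r (r (u (p) (g)) (u (p) (g))) (r (u (p) (g)) (u (p) (r (g) (g)))))
2. (r (r (u (p) (g)) (u (p) (g))) (r (u (p) (g)) (u (p) (r (g) (g)))))  →  (r (r (u (p) (g)) (u (p) (g))) (r (u (p) (g)) (u (p) (g))))


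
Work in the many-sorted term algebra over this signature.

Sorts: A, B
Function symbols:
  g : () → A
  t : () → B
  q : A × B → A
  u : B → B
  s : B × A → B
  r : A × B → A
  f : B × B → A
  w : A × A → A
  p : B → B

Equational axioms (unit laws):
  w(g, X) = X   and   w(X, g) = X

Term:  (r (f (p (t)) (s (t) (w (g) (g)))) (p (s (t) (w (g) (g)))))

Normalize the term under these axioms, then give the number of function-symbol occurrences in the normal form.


1. (r (f (p (t)) (s (t) (w (g) (g)))) (p (s (t) (w (g) (g)))))  →  (r (f (p (t)) (s (t) (g))) (p (s (t) (w (g) (g)))))
2. (r (f (p (t)) (s (t) (g))) (p (s (t) (w (g) (g)))))  →  (r (f (p (t)) (s (t) (g))) (p (s (t) (g))))
normal form: (r (f (p (t)) (s (t) (g))) (p (s (t) (g))))

size = 11


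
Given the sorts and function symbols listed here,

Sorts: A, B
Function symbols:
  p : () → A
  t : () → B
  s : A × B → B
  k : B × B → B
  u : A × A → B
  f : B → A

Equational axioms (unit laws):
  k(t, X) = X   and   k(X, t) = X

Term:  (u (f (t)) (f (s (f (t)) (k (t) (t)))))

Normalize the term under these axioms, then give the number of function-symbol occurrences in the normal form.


1. (u (f (t)) (f (s (f (t)) (k (t) (t)))))  →  (u (f (t)) (f (s (f (t)) (t))))
normal form: (u (f (t)) (f (s (f (t)) (t))))

size = 8


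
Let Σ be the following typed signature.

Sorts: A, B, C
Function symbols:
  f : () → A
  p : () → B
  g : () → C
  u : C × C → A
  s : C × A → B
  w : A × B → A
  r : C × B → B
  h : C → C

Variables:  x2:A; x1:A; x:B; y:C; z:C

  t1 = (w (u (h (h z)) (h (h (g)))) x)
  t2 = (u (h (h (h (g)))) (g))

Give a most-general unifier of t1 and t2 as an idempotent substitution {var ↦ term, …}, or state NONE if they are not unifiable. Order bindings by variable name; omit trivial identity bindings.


head clash or occurs-check failure — not unifiable

NONE (not unifiable)


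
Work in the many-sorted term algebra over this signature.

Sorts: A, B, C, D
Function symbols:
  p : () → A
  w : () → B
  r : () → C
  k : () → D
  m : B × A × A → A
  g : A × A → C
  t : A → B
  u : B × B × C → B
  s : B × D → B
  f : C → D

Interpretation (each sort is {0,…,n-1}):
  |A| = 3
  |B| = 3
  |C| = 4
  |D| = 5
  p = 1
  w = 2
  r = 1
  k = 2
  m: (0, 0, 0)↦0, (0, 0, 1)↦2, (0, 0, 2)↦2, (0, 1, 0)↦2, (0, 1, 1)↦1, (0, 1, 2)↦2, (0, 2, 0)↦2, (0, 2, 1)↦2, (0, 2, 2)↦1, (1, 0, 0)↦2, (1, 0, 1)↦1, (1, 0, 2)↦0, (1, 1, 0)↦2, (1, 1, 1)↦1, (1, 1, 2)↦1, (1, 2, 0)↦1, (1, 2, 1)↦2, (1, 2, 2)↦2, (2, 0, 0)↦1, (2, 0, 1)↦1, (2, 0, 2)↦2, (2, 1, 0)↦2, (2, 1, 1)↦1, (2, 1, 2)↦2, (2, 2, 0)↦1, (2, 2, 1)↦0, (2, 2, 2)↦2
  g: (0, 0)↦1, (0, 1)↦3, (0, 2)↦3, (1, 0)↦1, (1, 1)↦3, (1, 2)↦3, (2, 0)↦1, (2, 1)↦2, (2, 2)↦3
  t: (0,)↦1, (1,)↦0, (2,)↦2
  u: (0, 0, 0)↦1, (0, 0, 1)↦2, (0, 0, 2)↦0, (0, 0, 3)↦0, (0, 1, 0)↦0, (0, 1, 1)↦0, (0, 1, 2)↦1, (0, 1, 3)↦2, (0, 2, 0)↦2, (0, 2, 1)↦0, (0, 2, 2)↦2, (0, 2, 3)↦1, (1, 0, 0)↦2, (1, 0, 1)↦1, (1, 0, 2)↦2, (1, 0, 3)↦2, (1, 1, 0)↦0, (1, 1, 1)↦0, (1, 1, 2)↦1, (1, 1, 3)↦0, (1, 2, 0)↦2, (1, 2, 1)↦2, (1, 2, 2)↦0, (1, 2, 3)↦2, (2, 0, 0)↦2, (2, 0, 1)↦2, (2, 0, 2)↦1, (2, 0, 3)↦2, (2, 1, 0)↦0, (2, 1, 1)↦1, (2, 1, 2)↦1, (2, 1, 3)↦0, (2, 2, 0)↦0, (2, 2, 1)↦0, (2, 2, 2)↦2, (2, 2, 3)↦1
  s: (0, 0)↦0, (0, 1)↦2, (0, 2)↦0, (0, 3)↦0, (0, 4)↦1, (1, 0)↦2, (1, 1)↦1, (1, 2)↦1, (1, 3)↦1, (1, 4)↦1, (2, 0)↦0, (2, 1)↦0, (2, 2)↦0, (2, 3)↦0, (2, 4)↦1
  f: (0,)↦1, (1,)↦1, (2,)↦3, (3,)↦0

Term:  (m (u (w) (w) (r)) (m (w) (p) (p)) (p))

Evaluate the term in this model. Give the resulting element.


  w = 2
  w = 2
  r = 1
  (u (w) (w) (r)) = u(2, 2, 1) = 0
  w = 2
  p = 1
  p = 1
  (m (w) (p) (p)) = m(2, 1, 1) = 1
  p = 1
  (m (u (w) (w) (r)) (m (w) (p) (p)) (p)) = m(0, 1, 1) = 1

value = 1


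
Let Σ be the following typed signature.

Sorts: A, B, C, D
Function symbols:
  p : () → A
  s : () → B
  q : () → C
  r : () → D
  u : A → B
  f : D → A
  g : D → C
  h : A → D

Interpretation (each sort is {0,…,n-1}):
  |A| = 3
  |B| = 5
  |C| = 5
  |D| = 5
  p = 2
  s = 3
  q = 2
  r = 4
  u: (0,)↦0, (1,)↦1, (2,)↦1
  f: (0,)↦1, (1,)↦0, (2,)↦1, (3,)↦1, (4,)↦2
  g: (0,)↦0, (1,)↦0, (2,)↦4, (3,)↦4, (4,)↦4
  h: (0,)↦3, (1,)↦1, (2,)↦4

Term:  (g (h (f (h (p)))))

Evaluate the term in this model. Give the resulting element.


value = 4

  p = 2
  (h (p)) = h(2,) = 4
  (f (h (p))) = f(4,) = 2
  (h (f (h (p)))) = h(2,) = 4
  (g (h (f (h (p))))) = g(4,) = 4


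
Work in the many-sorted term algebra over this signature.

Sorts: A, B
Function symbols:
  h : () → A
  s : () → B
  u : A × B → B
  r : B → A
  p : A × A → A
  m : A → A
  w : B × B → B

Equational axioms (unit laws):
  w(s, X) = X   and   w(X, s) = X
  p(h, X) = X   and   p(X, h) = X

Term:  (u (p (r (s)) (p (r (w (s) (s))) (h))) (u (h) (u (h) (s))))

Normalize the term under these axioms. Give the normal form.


1. (u (p (r (s)) (p (r (w (s) (s))) (h))) (u (h) (u (h) (s))))  →  (u (p (r (s)) (r (w (s) (s)))) (u (h) (u (h) (s))))
2. (u (p (r (s)) (r (w (s) (s)))) (u (h) (u (h) (s))))  →  (u (p (r (s)) (r (s))) (u (h) (u (h) (s))))

normal form = (u (p (r (s)) (r (s))) (u (h) (u (h) (s))))


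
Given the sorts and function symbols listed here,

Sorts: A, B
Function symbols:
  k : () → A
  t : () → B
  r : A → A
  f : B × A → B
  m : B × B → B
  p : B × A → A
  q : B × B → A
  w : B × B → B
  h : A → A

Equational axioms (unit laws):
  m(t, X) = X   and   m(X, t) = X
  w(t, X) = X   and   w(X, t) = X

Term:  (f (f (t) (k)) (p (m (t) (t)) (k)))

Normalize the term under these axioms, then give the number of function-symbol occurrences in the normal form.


1. (f (f (t) (k)) (p (m (t) (t)) (k)))  →  (f (f (t) (k)) (p (t) (k)))
normal form: (f (f (t) (k)) (p (t) (k)))

size = 7


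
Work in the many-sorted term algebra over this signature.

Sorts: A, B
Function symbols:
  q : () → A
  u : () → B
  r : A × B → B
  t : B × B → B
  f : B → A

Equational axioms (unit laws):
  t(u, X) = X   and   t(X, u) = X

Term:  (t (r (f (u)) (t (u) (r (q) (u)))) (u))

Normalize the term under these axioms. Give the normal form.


1. (t (r (f (u)) (t (u) (r (q) (u)))) (u))  →  (r (f (u)) (t (u) (r (q) (u))))
2. (r (f (u)) (t (u) (r (q) (u))))  →  (r (f (u)) (r (q) (u)))

normal form = (r (f (u)) (r (q) (u)))


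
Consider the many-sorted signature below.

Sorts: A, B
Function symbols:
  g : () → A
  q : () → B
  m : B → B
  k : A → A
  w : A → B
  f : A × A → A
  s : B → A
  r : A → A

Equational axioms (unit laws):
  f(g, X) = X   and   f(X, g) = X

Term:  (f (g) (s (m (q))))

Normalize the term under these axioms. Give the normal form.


normal form = (s (m (q)))

1. (f (g) (s (m (q))))  →  (s (m (q)))


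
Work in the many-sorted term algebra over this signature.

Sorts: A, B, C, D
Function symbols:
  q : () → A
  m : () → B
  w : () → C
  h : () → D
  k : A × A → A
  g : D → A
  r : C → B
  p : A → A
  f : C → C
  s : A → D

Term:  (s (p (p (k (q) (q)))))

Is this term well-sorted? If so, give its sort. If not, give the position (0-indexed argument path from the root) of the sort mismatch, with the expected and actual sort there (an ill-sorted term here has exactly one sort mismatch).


well-sorted; sort = D

        (q) : A
        (q) : A
      (k (q) (q)) : A
    (p (k (q) (q))) : A
  (p (p (k (q) (q)))) : A
(s (p (p (k (q) (q))))) : D


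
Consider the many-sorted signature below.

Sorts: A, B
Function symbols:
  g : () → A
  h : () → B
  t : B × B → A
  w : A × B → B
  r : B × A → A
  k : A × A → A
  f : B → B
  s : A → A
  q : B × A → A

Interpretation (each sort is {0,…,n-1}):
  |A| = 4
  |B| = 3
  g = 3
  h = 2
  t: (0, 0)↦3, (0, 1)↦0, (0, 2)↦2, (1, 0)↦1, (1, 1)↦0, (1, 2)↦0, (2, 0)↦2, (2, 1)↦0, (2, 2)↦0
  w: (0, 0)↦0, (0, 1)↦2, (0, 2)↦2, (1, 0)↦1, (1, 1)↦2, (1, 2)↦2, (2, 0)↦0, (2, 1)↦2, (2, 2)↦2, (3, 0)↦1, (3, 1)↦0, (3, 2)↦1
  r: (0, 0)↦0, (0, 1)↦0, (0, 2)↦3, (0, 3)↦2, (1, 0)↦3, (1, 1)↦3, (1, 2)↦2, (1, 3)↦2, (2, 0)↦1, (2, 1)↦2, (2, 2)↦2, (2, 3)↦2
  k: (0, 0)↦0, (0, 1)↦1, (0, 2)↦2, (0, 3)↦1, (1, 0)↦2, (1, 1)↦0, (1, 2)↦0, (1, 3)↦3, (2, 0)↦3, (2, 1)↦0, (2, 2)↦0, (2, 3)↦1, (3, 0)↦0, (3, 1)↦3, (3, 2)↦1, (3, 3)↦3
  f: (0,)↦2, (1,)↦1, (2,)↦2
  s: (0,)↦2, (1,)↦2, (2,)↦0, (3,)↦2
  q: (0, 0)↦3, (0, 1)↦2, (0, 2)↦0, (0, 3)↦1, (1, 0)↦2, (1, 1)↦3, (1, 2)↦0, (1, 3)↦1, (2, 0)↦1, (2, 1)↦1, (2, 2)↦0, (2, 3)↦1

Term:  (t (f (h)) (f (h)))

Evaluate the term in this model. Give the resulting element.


  h = 2
  (f (h)) = f(2,) = 2
  h = 2
  (f (h)) = f(2,) = 2
  (t (f (h)) (f (h))) = t(2, 2) = 0

value = 0


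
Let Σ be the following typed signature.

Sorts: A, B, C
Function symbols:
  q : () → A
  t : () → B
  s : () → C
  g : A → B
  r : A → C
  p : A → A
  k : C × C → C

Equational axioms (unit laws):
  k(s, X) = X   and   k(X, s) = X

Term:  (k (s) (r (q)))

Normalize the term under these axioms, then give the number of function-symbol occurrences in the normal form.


1. (k (s) (r (q)))  →  (r (q))
normal form: (r (q))

size = 2


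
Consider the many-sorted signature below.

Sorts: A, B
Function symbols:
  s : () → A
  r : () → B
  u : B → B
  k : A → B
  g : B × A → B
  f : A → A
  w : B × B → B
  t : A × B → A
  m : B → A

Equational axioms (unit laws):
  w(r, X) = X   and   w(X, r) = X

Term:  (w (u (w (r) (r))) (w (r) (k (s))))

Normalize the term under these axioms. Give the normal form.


normal form = (w (u (r)) (k (s)))

1. (w (u (w (r) (r))) (w (r) (k (s))))  →  (w (u (r)) (w (r) (k (s))))
2. (w (u (r)) (w (r) (k (s))))  →  (w (u (r)) (k (s)))


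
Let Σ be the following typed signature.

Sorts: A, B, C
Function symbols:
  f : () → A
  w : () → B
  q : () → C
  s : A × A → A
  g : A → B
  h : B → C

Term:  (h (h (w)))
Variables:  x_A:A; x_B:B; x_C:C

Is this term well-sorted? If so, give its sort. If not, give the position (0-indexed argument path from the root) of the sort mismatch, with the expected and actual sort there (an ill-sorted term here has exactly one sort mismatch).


ill-sorted at position [0]: expected B, got C

    (w) : B
  (h (w)) : C
(h (h (w))) : ✗ arg 0 at [0] has sort C, expected B


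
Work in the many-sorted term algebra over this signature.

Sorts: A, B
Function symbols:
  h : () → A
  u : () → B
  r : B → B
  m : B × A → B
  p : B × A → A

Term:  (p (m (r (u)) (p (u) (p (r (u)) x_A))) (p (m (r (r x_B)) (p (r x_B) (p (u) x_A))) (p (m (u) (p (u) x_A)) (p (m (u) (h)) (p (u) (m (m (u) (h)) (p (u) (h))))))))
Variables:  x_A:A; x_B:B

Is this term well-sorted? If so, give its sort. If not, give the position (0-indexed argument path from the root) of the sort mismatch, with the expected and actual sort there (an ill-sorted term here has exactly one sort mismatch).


      (u) : B
    (r (u)) : B
      (u) : B
          (u) : B
        (r (u)) : B
        x_A : A
      (p (r (u)) x_A) : A
    (p (u) (p (r (u)) x_A)) : A
  (m (r (u)) (p (u) (p (r (u)) x_A))) : B
          x_B : B
        (r x_B) : B
      (r (r x_B)) : B
          x_B : B
        (r x_B) : B
          (u) : B
          x_A : A
        (p (u) x_A) : A
      (p (r x_B) (p (u) x_A)) : A
    (m (r (r x_B)) (p (r x_B) (p (u) x_A))) : B
        (u) : B
          (u) : B
          x_A : A
        (p (u) x_A) : A
      (m (u) (p (u) x_A)) : B
          (u) : B
          (h) : A
        (m (u) (h)) : B
          (u) : B
              (u) : B
              (h) : A
            (m (u) (h)) : B
              (u) : B
              (h) : A
            (p (u) (h)) : A
          (m (m (u) (h)) (p (u) (h))) : B
        (p (u) (m (m (u) (h)) (p (u) (h)))) : ✗ arg 1 at [1, 1, 1, 1, 1] has sort B, expected A

ill-sorted at position [1, 1, 1, 1, 1]: expected A, got B


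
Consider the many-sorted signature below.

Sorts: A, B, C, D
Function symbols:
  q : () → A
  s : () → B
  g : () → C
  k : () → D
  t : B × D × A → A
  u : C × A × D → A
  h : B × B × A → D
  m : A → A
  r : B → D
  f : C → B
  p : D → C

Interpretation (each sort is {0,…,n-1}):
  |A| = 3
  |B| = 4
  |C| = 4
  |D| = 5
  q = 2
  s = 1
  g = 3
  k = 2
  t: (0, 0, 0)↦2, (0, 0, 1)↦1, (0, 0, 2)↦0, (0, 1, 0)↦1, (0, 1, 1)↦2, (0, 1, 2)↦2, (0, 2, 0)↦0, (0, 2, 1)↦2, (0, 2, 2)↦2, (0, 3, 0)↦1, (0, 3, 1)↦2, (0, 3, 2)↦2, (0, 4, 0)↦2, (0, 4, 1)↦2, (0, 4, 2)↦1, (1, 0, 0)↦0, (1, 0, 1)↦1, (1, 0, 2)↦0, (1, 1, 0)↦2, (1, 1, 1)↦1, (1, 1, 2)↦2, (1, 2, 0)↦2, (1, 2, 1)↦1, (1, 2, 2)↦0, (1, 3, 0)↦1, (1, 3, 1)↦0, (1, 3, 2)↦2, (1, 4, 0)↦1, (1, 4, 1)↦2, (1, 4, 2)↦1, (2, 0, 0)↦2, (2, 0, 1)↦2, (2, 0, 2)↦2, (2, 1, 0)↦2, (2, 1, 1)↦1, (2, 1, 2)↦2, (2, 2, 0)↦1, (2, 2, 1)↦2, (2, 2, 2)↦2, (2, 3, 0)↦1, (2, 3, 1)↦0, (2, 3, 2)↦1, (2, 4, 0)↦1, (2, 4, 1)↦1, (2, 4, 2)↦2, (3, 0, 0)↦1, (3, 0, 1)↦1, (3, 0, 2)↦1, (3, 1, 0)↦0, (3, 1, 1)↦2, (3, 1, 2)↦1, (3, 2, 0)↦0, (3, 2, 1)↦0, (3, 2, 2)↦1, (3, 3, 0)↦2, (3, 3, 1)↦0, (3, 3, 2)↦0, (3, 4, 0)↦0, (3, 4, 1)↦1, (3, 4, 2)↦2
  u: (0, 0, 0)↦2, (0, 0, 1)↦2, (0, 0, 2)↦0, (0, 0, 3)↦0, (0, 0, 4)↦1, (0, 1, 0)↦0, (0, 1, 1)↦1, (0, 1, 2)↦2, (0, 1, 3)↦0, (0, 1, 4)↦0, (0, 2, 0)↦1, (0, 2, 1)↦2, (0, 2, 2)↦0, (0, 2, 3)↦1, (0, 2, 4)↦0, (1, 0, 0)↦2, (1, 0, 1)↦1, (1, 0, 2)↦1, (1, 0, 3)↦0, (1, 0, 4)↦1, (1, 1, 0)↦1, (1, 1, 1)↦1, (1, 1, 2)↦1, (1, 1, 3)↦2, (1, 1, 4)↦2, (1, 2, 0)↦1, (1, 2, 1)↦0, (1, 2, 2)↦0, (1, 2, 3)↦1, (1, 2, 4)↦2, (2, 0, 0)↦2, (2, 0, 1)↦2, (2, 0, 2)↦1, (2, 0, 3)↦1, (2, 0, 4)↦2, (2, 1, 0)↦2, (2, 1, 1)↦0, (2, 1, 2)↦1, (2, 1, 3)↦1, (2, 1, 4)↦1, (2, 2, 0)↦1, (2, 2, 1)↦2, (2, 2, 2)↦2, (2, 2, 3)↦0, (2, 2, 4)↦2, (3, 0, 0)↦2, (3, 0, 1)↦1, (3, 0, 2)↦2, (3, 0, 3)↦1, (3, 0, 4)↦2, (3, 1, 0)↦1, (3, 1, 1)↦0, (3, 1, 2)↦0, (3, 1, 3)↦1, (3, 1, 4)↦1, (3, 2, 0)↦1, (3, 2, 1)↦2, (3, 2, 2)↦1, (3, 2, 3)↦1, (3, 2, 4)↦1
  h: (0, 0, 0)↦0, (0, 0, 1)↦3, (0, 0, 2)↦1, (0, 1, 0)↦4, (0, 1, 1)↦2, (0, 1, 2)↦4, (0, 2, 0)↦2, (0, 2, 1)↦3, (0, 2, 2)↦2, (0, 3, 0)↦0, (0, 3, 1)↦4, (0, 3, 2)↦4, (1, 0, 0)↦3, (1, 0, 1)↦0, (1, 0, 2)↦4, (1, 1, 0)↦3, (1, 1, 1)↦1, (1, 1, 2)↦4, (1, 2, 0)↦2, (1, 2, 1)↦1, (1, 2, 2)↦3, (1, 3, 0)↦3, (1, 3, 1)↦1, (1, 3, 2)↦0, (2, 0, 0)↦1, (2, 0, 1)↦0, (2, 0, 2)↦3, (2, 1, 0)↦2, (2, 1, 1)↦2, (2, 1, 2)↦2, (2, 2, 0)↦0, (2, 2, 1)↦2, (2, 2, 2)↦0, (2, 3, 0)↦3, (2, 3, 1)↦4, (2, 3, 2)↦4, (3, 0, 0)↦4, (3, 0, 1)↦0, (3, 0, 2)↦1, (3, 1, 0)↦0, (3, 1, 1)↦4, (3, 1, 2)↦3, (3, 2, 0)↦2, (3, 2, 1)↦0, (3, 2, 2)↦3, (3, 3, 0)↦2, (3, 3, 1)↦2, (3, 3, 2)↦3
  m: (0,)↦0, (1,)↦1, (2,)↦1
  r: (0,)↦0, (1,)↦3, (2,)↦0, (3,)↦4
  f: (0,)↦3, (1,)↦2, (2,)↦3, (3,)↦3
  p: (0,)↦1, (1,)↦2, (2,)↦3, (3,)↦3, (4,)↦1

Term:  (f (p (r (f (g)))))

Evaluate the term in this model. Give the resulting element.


value = 2

  g = 3
  (f (g)) = f(3,) = 3
  (r (f (g))) = r(3,) = 4
  (p (r (f (g)))) = p(4,) = 1
  (f (p (r (f (g))))) = f(1,) = 2
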